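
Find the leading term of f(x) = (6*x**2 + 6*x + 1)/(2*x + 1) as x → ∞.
3*x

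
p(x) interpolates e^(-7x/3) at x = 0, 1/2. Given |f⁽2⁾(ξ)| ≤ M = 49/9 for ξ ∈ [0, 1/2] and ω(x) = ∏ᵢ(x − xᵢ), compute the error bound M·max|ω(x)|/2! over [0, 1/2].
49/288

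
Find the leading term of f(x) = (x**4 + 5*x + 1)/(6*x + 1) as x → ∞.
x**3/6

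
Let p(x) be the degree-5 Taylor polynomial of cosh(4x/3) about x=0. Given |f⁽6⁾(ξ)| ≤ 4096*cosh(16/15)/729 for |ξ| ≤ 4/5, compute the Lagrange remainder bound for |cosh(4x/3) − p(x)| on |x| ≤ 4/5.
1048576*cosh(16/15)/512578125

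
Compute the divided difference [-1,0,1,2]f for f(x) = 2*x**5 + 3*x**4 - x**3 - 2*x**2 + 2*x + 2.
15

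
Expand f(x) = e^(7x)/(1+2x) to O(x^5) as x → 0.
1 + 5*x + 29*x**2/2 + 169*x**3/6 + 1049*x**4/24 + O(x**5)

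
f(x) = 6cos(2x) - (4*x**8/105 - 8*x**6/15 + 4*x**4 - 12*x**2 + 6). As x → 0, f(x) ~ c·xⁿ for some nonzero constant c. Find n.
10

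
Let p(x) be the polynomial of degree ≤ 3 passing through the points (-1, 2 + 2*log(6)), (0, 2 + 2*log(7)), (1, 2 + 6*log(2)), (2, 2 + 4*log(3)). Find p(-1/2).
2 + log(7*2**(3/4)*21**(7/8)/4)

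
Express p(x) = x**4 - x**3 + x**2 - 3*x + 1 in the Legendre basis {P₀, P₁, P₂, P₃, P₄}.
(23/15)P₀ + (-18/5)P₁ + (26/21)P₂ + (-2/5)P₃ + (8/35)P₄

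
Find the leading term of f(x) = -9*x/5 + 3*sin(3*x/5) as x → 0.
-27*x**3/250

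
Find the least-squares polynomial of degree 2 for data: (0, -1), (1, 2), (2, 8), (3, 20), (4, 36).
-29/35 + (2/35)x + (16/7)x²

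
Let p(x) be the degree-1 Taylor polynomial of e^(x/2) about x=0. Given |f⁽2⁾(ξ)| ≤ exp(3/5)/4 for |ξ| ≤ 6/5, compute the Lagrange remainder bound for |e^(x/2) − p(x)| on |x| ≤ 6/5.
9*exp(3/5)/50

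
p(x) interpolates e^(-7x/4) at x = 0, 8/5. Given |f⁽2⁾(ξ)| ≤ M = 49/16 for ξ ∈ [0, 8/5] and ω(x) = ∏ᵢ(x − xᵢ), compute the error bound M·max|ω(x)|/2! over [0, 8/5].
49/50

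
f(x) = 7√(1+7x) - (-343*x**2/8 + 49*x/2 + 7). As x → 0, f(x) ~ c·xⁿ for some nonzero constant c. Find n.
3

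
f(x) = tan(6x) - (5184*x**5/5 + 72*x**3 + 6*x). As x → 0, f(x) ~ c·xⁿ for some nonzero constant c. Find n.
7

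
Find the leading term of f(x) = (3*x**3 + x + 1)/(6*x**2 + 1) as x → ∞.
x/2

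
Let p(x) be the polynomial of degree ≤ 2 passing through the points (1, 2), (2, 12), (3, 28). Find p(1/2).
-3/4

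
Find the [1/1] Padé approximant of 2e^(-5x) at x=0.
(2 - 5*x)/(5*x/2 + 1)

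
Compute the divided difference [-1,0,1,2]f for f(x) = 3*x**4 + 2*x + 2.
6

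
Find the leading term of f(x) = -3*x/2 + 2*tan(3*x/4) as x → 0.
9*x**3/32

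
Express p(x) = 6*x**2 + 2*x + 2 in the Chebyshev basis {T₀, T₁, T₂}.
(5)T₀ + (2)T₁ + (3)T₂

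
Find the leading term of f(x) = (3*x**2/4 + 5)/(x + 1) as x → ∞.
3*x/4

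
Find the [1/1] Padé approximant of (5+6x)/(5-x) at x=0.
(6*x/5 + 1)/(1 - x/5)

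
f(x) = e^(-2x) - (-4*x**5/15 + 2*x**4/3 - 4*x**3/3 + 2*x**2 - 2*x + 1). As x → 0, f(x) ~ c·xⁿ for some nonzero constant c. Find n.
6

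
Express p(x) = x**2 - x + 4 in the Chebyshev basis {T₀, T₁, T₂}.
(9/2)T₀ - T₁ + (1/2)T₂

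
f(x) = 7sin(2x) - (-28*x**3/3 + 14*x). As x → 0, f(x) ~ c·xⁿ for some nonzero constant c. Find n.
5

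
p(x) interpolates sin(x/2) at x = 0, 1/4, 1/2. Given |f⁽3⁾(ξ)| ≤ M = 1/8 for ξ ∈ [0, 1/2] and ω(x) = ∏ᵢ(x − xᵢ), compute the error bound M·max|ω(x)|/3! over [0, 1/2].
sqrt(3)/13824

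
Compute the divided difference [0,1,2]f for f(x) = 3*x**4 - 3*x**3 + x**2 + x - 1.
13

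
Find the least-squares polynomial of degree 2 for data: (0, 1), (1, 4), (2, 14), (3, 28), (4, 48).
29/35 + (33/35)x + (19/7)x²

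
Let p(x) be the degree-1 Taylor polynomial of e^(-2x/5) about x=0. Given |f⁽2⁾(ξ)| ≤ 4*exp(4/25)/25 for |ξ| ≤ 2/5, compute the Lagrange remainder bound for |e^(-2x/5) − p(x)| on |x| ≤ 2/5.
8*exp(4/25)/625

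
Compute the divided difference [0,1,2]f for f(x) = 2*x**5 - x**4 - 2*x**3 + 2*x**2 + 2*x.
19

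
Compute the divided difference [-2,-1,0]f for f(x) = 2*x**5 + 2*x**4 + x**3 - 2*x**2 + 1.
-21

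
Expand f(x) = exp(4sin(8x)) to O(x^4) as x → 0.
1 + 32*x + 512*x**2 + 5120*x**3 + O(x**4)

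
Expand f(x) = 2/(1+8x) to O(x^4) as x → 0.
2 - 16*x + 128*x**2 - 1024*x**3 + O(x**4)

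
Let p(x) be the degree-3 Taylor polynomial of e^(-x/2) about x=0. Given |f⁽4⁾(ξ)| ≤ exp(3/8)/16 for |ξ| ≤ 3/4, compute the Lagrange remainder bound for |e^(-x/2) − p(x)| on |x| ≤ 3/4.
27*exp(3/8)/32768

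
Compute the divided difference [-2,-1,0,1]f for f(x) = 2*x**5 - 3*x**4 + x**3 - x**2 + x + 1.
17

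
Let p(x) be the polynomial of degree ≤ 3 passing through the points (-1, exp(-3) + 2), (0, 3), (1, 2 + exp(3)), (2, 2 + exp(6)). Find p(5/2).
(-5 + (-35*exp(3) + 53 + 35*exp(6))*exp(3))*exp(-3)/16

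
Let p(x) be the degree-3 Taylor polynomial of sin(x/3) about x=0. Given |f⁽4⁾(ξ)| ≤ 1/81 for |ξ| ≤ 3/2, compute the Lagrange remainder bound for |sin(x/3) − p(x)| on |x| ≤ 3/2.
1/384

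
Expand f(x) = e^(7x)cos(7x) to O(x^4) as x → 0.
1 + 7*x - 343*x**3/3 + O(x**4)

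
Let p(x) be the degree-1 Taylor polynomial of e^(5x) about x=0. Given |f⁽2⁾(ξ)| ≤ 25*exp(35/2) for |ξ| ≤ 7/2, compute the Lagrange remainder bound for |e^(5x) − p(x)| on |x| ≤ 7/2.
1225*exp(35/2)/8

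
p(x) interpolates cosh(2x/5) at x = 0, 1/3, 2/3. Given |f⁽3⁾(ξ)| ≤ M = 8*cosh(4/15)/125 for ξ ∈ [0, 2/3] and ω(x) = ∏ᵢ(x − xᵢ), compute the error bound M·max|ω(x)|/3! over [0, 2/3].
8*sqrt(3)*cosh(4/15)/91125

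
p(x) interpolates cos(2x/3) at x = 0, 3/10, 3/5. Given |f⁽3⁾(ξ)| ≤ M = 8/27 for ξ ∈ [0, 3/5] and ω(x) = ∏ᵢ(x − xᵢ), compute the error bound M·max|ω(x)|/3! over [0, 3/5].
sqrt(3)/3375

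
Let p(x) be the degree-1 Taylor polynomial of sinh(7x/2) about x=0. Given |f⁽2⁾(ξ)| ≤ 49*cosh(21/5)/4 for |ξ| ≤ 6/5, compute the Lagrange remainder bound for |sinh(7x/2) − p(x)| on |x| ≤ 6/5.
441*cosh(21/5)/50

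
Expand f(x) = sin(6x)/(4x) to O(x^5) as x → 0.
3/2 - 9*x**2 + 81*x**4/5 + O(x**5)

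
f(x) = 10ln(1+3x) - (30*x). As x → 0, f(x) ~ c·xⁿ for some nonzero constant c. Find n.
2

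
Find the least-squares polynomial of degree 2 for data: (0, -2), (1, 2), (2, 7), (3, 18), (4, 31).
-62/35 + (47/35)x + (12/7)x²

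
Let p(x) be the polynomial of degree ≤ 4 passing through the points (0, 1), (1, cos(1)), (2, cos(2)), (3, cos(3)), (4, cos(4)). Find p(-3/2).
-693*cos(1)/32 + 1485*cos(2)/64 + 315*cos(4)/128 + 1155/128 - 385*cos(3)/32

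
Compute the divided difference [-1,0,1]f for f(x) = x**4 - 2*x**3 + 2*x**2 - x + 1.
3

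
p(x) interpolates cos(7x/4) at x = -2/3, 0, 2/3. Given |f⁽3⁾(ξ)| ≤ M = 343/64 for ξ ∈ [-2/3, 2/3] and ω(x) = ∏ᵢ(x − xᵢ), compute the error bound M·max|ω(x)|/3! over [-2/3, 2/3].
343*sqrt(3)/5832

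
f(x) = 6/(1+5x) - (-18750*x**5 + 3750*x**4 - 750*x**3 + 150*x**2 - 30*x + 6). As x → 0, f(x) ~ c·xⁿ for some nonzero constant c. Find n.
6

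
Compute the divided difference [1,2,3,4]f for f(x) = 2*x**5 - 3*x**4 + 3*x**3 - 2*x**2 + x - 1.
103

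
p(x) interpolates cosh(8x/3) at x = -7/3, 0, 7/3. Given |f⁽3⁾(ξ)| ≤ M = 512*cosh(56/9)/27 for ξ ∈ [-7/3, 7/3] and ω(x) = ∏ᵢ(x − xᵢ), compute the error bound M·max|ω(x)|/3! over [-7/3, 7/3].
175616*sqrt(3)*cosh(56/9)/19683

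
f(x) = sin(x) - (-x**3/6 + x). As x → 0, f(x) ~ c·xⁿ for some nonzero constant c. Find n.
5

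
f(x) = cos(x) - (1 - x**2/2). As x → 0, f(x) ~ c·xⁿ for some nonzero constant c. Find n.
4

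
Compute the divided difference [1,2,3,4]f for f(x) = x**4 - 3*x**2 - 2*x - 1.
10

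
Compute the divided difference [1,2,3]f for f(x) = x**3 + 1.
6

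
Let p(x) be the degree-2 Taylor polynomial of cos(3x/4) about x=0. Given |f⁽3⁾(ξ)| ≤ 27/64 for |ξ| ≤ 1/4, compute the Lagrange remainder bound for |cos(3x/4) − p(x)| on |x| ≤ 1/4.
9/8192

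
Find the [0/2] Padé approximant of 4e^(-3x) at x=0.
4/(9*x**2/2 + 3*x + 1)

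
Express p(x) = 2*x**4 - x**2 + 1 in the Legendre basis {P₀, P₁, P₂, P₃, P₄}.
(16/15)P₀ + (10/21)P₂ + (16/35)P₄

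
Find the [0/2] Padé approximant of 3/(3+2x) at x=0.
1/(2*x/3 + 1)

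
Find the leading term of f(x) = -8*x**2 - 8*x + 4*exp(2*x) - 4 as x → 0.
16*x**3/3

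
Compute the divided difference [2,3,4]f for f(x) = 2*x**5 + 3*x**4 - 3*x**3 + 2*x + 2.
708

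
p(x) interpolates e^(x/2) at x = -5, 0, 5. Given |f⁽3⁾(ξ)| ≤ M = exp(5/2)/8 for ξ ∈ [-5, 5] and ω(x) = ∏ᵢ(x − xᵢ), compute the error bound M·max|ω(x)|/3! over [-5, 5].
125*sqrt(3)*exp(5/2)/216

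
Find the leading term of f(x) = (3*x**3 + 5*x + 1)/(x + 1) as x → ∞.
3*x**2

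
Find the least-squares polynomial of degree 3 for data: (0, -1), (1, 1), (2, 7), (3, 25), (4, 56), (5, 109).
-41/42 + (263/252)x + (-5/42)x² + (31/36)x³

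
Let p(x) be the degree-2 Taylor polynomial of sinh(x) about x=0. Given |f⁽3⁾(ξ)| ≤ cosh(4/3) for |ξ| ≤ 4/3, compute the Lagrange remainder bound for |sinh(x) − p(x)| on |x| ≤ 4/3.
32*cosh(4/3)/81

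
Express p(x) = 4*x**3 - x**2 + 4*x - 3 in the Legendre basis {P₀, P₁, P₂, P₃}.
(-10/3)P₀ + (32/5)P₁ + (-2/3)P₂ + (8/5)P₃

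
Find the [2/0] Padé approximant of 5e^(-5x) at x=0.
125*x**2/2 - 25*x + 5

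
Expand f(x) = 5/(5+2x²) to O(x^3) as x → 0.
1 - 2*x**2/5 + O(x**3)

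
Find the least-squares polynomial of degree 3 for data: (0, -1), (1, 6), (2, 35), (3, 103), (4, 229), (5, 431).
-22/21 + (23/9)x + (137/84)x² + (109/36)x³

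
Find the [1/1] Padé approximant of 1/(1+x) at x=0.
1/(x + 1)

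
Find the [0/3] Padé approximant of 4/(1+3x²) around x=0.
4/(3*x**2 + 1)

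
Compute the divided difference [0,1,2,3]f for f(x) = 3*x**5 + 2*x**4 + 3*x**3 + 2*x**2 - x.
90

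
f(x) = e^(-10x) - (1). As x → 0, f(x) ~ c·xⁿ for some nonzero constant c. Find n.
1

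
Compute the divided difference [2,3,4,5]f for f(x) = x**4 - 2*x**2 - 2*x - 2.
14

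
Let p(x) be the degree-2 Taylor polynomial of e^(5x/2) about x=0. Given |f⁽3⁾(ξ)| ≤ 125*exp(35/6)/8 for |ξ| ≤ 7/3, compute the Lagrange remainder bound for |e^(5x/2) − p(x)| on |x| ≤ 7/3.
42875*exp(35/6)/1296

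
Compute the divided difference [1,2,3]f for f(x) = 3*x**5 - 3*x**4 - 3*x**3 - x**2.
176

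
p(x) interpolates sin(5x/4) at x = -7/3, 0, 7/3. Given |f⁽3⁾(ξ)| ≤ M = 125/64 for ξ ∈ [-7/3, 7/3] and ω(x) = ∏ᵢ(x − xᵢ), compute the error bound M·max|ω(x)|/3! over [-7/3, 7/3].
42875*sqrt(3)/46656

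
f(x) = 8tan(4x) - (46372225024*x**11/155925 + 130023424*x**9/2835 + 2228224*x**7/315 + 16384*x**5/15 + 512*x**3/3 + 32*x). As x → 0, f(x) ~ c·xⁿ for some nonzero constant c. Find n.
13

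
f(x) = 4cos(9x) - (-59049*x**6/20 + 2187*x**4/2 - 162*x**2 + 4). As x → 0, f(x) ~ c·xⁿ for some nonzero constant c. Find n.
8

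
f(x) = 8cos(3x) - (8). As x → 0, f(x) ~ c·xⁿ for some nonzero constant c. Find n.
2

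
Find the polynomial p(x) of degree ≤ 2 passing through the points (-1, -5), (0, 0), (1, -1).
-3*x**2 + 2*x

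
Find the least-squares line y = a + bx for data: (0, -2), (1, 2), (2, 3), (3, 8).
a = -19/10, b = 31/10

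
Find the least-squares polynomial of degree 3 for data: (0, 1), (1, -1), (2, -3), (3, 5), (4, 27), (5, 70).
8/7 + (-4/3)x + (-67/28)x² + (13/12)x³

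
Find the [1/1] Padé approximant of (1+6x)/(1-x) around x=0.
(6*x + 1)/(1 - x)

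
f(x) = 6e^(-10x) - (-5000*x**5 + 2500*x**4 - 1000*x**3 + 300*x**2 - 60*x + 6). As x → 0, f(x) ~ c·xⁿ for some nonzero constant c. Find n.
6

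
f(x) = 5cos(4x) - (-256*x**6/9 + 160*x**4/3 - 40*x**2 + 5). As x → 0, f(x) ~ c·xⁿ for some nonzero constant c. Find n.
8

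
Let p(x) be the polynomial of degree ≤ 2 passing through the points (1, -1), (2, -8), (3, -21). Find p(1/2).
1/4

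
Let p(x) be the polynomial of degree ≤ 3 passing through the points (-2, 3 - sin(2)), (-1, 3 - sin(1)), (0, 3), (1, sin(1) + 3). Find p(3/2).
5*sin(2)/16 + 7*sin(1)/8 + 3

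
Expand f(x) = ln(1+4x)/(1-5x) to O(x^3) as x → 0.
4*x + 12*x**2 + O(x**3)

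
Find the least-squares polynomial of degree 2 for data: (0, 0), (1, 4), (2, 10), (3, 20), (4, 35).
11/35 + (41/35)x + (13/7)x²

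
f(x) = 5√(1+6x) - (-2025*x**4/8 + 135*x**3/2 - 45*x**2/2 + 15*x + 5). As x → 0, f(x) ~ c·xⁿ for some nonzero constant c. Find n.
5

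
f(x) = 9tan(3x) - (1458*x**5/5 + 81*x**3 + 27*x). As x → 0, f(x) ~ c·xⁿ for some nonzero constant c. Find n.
7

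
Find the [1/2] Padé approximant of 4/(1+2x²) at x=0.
4/(2*x**2 + 1)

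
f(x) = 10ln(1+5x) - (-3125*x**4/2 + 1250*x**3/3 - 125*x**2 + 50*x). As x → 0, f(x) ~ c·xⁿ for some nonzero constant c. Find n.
5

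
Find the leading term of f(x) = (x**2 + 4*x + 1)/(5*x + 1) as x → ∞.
x/5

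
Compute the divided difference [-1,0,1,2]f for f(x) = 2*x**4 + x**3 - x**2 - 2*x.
5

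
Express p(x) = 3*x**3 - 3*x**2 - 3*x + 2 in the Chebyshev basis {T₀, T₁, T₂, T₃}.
(1/2)T₀ + (-3/4)T₁ + (-3/2)T₂ + (3/4)T₃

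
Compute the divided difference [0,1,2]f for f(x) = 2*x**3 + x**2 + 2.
7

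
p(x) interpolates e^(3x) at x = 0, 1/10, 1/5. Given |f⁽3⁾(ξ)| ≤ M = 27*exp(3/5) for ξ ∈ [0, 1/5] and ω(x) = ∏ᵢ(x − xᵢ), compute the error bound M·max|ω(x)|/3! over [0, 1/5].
sqrt(3)*exp(3/5)/1000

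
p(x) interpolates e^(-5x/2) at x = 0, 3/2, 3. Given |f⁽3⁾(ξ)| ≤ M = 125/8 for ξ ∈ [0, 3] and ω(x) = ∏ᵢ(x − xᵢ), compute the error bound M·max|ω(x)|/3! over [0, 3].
125*sqrt(3)/64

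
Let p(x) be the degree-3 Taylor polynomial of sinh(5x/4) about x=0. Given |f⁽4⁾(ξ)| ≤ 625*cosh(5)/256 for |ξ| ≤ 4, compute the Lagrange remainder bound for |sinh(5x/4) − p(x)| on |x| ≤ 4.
625*cosh(5)/24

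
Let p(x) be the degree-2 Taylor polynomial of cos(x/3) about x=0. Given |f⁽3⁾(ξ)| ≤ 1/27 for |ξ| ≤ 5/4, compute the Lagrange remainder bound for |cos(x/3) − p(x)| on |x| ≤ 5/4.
125/10368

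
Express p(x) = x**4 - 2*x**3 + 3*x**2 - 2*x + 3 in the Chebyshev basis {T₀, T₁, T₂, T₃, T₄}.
(39/8)T₀ + (-7/2)T₁ + (2)T₂ + (-1/2)T₃ + (1/8)T₄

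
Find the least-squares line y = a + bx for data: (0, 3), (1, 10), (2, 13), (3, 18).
a = 19/5, b = 24/5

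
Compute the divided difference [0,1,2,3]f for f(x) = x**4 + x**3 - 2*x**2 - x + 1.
7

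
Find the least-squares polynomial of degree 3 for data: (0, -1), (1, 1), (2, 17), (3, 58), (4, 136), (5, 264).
-15/14 + (-11/28)x + (19/28)x² + (2)x³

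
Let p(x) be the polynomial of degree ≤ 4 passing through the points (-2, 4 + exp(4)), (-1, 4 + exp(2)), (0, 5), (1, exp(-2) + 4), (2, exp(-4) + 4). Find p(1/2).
(-5 + 60*exp(2) + (-20*exp(2) + 3*exp(4) + 602)*exp(4))*exp(-4)/128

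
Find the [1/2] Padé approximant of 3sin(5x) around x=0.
15*x/(25*x**2/6 + 1)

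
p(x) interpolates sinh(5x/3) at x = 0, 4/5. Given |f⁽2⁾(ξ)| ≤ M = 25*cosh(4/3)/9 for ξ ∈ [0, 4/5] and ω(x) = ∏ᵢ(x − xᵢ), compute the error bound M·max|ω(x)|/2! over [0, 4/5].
2*cosh(4/3)/9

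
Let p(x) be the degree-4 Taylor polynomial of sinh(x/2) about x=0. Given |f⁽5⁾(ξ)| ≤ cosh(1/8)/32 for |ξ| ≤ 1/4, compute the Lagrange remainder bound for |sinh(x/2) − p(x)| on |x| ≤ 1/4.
cosh(1/8)/3932160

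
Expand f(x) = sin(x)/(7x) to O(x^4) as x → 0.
1/7 - x**2/42 + O(x**4)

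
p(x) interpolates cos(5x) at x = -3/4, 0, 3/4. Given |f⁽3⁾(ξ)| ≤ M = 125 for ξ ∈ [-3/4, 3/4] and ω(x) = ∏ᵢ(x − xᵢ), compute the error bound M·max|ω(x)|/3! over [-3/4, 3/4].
125*sqrt(3)/64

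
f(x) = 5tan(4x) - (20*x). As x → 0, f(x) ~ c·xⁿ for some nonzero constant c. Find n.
3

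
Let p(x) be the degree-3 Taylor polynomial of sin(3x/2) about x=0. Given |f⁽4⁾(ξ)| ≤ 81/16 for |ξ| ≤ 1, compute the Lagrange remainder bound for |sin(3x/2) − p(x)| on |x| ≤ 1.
27/128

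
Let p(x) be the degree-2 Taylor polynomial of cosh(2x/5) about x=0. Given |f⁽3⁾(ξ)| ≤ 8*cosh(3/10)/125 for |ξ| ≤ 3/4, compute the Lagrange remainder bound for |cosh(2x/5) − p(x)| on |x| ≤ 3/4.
9*cosh(3/10)/2000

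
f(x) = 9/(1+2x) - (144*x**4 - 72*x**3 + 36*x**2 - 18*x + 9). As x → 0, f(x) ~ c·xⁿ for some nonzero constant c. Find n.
5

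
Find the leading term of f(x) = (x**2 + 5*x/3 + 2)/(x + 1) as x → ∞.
x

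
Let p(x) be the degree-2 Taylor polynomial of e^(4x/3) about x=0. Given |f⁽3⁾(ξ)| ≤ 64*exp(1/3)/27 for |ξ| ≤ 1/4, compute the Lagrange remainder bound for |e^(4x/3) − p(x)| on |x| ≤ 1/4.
exp(1/3)/162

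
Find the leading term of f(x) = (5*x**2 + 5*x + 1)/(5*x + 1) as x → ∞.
x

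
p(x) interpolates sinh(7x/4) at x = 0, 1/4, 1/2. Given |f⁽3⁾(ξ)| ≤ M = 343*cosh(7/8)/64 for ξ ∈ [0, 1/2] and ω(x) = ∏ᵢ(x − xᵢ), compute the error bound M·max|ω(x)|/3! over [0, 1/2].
343*sqrt(3)*cosh(7/8)/110592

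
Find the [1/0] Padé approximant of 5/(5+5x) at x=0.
1 - x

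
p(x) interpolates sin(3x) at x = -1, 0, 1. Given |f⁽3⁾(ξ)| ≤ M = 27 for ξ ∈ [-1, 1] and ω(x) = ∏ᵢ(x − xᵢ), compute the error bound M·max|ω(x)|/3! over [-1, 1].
sqrt(3)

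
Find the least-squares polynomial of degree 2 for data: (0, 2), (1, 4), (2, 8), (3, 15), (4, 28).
83/35 + (-59/70)x + (25/14)x²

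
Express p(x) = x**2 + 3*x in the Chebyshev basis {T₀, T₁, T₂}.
(1/2)T₀ + (3)T₁ + (1/2)T₂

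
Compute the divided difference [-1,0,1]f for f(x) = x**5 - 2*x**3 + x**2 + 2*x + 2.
1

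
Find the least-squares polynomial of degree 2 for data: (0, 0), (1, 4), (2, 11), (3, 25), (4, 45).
13/35 + (-3/70)x + (39/14)x²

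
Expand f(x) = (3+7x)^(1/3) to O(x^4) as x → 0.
3**(1/3) + 7*3**(1/3)*x/9 - 49*3**(1/3)*x**2/81 + 1715*3**(1/3)*x**3/2187 + O(x**4)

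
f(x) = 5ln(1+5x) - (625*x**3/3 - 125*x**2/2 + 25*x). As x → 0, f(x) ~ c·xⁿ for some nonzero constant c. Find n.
4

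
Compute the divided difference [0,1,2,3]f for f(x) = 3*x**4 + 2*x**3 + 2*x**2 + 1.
20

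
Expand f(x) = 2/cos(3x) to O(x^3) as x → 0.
2 + 9*x**2 + O(x**3)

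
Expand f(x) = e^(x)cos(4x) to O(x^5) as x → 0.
1 + x - 15*x**2/2 - 47*x**3/6 + 161*x**4/24 + O(x**5)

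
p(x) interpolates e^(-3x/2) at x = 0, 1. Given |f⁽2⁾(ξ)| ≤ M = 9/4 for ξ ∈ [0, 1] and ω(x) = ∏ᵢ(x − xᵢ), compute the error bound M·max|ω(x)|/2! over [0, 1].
9/32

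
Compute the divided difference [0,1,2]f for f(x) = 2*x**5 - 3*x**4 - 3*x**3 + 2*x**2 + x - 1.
2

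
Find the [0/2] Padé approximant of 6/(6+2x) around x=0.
1/(x/3 + 1)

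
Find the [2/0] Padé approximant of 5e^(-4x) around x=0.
40*x**2 - 20*x + 5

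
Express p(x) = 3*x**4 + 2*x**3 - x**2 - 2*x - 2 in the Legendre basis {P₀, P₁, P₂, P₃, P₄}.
(-26/15)P₀ + (-4/5)P₁ + (22/21)P₂ + (4/5)P₃ + (24/35)P₄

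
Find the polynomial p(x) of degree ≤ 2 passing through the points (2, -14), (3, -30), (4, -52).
-3*x**2 - x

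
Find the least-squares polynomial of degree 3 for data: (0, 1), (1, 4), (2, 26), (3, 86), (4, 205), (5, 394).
26/21 + (-142/63)x + (61/42)x² + (53/18)x³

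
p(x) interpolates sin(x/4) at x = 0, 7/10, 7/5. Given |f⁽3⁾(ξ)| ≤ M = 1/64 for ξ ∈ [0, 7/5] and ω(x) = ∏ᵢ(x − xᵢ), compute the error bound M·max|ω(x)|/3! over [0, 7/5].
343*sqrt(3)/1728000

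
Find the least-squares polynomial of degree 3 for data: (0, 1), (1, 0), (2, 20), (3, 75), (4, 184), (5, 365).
5/6 + (-1037/252)x + (79/84)x² + (26/9)x³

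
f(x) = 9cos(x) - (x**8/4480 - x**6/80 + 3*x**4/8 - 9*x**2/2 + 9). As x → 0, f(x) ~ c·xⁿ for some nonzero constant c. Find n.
10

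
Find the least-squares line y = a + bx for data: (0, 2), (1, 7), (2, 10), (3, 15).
a = 11/5, b = 21/5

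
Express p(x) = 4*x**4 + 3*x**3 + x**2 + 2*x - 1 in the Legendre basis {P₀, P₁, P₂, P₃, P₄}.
(2/15)P₀ + (19/5)P₁ + (62/21)P₂ + (6/5)P₃ + (32/35)P₄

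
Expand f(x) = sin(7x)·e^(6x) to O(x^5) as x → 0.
7*x + 42*x**2 + 413*x**3/6 - 91*x**4 + O(x**5)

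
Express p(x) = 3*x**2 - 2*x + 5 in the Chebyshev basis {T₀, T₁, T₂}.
(13/2)T₀ + (-2)T₁ + (3/2)T₂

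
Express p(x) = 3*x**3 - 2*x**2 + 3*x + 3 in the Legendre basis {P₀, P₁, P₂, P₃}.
(7/3)P₀ + (24/5)P₁ + (-4/3)P₂ + (6/5)P₃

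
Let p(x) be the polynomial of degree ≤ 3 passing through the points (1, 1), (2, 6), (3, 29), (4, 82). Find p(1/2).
3/2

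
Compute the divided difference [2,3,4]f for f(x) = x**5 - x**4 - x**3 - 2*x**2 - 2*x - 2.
219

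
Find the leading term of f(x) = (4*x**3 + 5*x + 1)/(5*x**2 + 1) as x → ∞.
4*x/5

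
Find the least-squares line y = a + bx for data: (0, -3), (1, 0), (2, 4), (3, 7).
a = -31/10, b = 17/5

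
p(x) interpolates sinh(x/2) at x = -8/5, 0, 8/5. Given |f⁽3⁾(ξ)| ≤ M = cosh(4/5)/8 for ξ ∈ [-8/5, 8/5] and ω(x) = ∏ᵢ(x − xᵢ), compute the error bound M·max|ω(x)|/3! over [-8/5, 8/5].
64*sqrt(3)*cosh(4/5)/3375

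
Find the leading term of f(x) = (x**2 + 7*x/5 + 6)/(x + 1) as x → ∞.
x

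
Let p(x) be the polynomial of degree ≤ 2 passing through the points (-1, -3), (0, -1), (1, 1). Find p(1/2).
0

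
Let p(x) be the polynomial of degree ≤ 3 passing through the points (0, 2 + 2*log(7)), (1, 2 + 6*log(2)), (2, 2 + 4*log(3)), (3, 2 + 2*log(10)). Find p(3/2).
-log(35)/8 + log(6)/4 + 2 + log(72)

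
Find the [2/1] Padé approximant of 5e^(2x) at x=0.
(10*x**2/3 + 20*x/3 + 5)/(1 - 2*x/3)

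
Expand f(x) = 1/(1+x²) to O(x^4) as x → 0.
1 - x**2 + O(x**4)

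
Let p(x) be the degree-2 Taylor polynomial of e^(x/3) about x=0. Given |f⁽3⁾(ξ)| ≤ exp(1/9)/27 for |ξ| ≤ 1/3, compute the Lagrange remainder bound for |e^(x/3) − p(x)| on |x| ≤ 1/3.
exp(1/9)/4374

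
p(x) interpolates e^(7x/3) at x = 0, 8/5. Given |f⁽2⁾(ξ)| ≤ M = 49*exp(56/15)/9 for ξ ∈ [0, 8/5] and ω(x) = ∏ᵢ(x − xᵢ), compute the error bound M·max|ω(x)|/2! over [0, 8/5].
392*exp(56/15)/225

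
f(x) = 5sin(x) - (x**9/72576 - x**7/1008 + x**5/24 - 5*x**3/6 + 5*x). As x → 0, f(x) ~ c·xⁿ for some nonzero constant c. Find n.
11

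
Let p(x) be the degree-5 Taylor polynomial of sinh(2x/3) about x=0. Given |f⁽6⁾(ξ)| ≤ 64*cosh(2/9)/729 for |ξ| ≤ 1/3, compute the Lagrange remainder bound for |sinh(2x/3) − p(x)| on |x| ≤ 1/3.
4*cosh(2/9)/23914845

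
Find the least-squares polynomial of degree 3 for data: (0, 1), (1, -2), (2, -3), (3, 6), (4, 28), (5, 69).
139/126 + (-2563/756)x + (-241/252)x² + (47/54)x³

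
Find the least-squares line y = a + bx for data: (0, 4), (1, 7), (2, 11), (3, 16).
a = 7/2, b = 4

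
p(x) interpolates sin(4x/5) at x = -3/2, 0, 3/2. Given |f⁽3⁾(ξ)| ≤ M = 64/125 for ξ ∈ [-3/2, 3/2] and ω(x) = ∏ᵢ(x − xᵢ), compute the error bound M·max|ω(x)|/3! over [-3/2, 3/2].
8*sqrt(3)/125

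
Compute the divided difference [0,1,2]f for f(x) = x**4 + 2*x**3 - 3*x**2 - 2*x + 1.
10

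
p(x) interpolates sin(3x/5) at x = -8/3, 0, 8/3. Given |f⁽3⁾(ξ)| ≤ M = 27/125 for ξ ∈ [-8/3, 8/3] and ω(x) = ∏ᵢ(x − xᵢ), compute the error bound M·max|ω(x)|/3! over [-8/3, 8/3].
512*sqrt(3)/3375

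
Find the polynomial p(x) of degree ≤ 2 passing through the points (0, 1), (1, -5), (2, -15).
-2*x**2 - 4*x + 1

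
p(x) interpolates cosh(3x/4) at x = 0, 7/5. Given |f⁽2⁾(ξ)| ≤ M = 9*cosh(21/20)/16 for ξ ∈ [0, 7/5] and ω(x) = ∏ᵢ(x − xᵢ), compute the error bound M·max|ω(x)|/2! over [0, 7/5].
441*cosh(21/20)/3200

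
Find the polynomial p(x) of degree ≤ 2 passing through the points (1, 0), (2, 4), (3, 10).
x**2 + x - 2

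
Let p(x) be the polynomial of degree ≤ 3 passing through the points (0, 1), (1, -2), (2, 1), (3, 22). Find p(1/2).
-1/2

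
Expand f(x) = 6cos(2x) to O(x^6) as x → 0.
6 - 12*x**2 + 4*x**4 + O(x**6)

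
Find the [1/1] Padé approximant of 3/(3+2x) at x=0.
1/(2*x/3 + 1)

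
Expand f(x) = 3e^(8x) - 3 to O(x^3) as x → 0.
24*x + 96*x**2 + O(x**3)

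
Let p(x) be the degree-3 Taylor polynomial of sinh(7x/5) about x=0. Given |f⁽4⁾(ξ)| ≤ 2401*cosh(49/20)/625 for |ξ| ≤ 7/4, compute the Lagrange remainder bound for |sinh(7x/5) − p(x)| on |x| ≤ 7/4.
5764801*cosh(49/20)/3840000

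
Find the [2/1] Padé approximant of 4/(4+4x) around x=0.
1/(x + 1)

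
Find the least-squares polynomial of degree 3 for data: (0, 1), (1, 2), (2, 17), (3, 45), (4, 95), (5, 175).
40/63 + (-107/189)x + (535/252)x² + (107/108)x³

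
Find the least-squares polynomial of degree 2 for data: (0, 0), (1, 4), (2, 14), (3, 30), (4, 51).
-3/35 + (48/35)x + (20/7)x²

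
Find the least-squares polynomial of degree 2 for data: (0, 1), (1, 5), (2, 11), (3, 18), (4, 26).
31/35 + (261/70)x + (9/14)x²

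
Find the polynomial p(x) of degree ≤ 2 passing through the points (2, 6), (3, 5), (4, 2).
-x**2 + 4*x + 2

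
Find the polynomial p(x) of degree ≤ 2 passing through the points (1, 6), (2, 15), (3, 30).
3*x**2 + 3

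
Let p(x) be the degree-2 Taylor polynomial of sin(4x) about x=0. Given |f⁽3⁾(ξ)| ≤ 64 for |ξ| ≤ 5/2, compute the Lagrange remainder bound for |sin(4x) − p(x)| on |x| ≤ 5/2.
500/3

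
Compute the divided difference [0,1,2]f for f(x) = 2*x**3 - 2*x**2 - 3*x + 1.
4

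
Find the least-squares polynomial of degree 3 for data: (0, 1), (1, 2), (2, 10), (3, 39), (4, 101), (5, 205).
74/63 + (-17/378)x + (-403/252)x² + (211/108)x³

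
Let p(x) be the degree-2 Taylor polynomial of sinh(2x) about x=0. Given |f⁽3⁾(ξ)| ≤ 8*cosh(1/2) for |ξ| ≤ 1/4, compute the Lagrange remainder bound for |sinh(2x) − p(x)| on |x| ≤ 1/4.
cosh(1/2)/48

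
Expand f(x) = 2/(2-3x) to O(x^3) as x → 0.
1 + 3*x/2 + 9*x**2/4 + O(x**3)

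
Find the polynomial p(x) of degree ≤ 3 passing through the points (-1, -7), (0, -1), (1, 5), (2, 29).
3*x**3 + 3*x - 1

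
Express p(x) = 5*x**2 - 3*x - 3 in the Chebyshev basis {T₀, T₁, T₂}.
(-1/2)T₀ + (-3)T₁ + (5/2)T₂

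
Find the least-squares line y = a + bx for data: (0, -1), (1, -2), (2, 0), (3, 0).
a = -3/2, b = 1/2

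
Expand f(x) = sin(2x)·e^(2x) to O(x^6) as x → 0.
2*x + 4*x**2 + 8*x**3/3 - 16*x**5/15 + O(x**6)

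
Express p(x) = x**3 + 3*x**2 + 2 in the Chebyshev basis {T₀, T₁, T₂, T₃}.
(7/2)T₀ + (3/4)T₁ + (3/2)T₂ + (1/4)T₃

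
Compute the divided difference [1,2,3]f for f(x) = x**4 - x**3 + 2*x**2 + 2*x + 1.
21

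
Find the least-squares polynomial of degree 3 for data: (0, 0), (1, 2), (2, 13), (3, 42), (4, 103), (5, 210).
-25/126 + (2683/756)x + (-355/126)x² + (227/108)x³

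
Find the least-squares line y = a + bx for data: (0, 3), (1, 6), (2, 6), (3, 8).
a = 7/2, b = 3/2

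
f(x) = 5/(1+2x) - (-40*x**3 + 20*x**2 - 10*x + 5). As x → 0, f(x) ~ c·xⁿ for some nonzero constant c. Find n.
4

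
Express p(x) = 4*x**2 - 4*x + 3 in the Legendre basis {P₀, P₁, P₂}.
(13/3)P₀ + (-4)P₁ + (8/3)P₂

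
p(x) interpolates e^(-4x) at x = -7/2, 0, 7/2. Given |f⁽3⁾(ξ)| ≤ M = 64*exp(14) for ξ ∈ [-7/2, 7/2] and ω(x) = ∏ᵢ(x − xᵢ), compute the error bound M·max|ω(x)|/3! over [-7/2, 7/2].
2744*sqrt(3)*exp(14)/27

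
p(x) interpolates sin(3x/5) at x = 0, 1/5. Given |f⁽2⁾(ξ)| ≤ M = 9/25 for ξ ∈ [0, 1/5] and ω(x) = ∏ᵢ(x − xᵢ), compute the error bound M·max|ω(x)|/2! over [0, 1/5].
9/5000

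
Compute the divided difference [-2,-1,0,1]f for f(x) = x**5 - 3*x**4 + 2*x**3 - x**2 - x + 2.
13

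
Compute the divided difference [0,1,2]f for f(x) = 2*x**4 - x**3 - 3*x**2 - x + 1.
8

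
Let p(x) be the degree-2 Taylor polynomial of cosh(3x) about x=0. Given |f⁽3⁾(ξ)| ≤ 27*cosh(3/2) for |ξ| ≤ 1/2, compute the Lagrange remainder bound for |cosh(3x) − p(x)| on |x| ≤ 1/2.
9*cosh(3/2)/16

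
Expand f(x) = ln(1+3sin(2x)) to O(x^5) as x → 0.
6*x - 18*x**2 + 68*x**3 - 300*x**4 + O(x**5)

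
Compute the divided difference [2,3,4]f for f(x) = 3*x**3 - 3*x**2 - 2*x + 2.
24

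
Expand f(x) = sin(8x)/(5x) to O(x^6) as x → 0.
8/5 - 256*x**2/15 + 4096*x**4/75 + O(x**6)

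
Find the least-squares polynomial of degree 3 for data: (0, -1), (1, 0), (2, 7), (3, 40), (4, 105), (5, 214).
-40/63 + (-713/378)x + (-83/126)x² + (52/27)x³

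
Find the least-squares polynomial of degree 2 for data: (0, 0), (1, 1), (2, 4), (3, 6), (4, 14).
9/35 + (-29/70)x + (13/14)x²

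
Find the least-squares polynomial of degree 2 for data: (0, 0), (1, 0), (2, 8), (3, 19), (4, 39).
-2/35 + (-181/70)x + (43/14)x²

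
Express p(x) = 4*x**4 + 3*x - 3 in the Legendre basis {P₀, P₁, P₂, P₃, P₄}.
(-11/5)P₀ + (3)P₁ + (16/7)P₂ + (32/35)P₄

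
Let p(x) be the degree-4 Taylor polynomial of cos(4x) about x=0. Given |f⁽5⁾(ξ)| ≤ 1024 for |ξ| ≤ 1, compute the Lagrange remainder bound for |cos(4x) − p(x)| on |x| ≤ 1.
128/15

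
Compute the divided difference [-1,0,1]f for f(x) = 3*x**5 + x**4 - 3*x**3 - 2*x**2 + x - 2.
-1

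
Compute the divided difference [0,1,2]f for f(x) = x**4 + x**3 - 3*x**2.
7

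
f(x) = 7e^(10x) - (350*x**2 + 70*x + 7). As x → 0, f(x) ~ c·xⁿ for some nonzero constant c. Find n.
3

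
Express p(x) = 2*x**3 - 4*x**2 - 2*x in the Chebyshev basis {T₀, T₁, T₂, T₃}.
(-2)T₀ + (-1/2)T₁ + (-2)T₂ + (1/2)T₃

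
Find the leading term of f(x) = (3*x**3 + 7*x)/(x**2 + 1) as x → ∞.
3*x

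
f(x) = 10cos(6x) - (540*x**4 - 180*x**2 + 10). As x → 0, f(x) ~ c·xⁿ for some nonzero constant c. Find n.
6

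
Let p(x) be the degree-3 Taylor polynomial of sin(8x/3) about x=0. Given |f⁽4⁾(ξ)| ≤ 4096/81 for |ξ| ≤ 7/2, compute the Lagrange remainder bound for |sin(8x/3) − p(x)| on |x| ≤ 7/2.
76832/243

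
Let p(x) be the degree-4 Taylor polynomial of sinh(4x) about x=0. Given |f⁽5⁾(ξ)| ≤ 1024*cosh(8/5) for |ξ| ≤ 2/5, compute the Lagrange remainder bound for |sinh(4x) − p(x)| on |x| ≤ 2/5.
4096*cosh(8/5)/46875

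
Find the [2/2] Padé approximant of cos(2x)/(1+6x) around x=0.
(-103*x**2/51 + x/17 + 1)/(x**2/3 + 103*x/17 + 1)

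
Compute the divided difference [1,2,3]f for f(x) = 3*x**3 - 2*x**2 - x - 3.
16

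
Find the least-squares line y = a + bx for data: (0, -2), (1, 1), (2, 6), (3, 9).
a = -11/5, b = 19/5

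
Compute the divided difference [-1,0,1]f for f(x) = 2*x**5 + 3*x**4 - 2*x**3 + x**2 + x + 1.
4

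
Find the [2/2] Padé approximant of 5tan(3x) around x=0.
15*x/(1 - 3*x**2)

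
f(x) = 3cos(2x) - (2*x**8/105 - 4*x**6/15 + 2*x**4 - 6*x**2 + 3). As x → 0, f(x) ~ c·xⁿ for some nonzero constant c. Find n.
10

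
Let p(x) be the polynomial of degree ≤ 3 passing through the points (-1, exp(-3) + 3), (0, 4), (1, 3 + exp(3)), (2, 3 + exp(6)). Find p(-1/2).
(5 + (-5*exp(3) + 63 + exp(6))*exp(3))*exp(-3)/16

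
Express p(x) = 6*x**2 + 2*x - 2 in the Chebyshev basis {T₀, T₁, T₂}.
T₀ + (2)T₁ + (3)T₂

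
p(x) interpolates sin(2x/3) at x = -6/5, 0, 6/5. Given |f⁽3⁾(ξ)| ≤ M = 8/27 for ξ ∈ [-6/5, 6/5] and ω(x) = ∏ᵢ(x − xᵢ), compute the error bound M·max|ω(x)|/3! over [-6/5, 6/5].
64*sqrt(3)/3375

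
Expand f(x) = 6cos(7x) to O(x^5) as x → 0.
6 - 147*x**2 + 2401*x**4/4 + O(x**5)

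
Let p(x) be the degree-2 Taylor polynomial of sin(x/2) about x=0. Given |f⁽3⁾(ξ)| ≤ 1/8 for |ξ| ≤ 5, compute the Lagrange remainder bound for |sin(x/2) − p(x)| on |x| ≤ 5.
125/48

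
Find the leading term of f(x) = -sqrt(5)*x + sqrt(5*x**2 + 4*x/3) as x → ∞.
2*sqrt(5)/15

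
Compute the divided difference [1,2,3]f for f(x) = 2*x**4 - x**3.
44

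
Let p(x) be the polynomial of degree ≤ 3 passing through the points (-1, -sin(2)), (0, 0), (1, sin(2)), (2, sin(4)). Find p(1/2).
-sin(4)/16 + 5*sin(2)/8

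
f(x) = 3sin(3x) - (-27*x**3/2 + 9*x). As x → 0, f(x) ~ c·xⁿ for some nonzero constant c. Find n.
5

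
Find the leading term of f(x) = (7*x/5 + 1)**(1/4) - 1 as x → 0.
7*x/20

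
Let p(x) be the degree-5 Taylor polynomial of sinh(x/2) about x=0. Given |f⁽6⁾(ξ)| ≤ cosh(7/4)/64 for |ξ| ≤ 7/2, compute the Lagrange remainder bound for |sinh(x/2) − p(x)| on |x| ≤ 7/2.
117649*cosh(7/4)/2949120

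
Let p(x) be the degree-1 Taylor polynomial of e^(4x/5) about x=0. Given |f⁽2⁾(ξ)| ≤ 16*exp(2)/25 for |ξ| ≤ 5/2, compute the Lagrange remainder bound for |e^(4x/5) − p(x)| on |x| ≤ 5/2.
2*exp(2)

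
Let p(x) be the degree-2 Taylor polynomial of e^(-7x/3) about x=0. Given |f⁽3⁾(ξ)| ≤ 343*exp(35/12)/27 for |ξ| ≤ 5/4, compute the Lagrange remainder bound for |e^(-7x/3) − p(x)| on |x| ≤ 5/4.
42875*exp(35/12)/10368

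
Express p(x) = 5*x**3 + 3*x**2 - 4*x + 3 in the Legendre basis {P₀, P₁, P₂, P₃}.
(4)P₀ - P₁ + (2)P₂ + (2)P₃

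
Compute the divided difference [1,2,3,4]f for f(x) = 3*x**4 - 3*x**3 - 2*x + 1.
27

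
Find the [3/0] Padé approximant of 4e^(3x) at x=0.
18*x**3 + 18*x**2 + 12*x + 4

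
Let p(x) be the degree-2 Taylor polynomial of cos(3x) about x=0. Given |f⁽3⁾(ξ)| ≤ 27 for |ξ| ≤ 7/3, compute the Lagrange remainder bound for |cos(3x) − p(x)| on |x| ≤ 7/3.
343/6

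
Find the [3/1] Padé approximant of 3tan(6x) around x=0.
216*x**3 + 18*x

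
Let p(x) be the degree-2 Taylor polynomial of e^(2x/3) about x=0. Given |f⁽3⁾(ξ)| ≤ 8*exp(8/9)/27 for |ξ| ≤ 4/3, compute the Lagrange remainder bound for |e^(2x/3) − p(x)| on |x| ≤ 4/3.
256*exp(8/9)/2187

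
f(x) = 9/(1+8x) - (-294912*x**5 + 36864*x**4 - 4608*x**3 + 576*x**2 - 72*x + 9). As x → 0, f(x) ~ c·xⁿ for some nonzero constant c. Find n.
6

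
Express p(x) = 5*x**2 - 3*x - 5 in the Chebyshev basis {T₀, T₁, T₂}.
(-5/2)T₀ + (-3)T₁ + (5/2)T₂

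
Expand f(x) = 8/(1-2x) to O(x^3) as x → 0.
8 + 16*x + 32*x**2 + O(x**3)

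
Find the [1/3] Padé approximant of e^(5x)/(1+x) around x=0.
(5*x/8 + 1)/(-175*x**3/48 + 5*x**2 - 27*x/8 + 1)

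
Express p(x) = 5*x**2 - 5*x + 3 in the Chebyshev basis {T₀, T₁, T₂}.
(11/2)T₀ + (-5)T₁ + (5/2)T₂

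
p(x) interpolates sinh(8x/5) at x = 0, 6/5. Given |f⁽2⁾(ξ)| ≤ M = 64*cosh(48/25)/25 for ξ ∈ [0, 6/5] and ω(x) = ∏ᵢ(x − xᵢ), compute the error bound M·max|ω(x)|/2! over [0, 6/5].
288*cosh(48/25)/625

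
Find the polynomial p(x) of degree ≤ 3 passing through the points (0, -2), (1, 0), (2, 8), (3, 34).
2*x**3 - 3*x**2 + 3*x - 2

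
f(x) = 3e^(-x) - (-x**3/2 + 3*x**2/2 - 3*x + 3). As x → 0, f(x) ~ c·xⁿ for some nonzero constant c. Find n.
4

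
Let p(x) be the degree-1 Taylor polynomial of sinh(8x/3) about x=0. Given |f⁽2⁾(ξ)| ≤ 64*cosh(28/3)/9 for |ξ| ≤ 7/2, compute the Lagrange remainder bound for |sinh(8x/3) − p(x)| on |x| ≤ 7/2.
392*cosh(28/3)/9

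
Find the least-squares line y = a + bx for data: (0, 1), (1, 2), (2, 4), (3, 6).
a = 7/10, b = 17/10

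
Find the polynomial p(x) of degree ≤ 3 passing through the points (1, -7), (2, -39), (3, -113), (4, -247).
-3*x**3 - 3*x**2 - 2*x + 1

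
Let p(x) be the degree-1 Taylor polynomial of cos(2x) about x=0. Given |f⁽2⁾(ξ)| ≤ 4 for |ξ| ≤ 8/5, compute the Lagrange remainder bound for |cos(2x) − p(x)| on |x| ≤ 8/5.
128/25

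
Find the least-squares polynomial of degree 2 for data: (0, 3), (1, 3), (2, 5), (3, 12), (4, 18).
99/35 + (-67/70)x + (17/14)x²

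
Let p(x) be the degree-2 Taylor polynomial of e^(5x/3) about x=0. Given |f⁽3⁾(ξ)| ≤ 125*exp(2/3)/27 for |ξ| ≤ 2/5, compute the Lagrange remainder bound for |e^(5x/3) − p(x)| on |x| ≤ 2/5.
4*exp(2/3)/81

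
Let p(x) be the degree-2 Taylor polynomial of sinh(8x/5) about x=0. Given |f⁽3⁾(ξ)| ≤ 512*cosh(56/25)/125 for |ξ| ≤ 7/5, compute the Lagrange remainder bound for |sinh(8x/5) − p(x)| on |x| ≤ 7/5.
87808*cosh(56/25)/46875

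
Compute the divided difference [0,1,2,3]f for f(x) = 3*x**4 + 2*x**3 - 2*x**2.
20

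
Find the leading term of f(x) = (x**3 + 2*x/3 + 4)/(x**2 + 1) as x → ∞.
x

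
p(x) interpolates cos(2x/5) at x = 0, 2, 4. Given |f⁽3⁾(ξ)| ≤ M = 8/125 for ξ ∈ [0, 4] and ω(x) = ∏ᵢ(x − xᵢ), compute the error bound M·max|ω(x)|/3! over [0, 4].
64*sqrt(3)/3375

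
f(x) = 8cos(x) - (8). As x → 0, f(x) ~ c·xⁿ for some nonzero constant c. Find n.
2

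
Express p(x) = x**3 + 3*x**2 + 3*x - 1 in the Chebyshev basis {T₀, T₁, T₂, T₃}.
(1/2)T₀ + (15/4)T₁ + (3/2)T₂ + (1/4)T₃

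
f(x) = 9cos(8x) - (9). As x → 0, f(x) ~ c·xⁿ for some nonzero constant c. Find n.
2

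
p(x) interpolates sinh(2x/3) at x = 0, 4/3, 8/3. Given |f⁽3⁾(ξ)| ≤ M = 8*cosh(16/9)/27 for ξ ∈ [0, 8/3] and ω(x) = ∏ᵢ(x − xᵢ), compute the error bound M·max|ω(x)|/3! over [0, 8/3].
512*sqrt(3)*cosh(16/9)/19683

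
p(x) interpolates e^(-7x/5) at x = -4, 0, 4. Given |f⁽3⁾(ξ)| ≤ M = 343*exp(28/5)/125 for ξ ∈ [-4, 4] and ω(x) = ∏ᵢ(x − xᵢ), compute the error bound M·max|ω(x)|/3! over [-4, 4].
21952*sqrt(3)*exp(28/5)/3375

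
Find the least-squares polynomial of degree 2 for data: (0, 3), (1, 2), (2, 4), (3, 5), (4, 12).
22/7 + (-153/70)x + (15/14)x²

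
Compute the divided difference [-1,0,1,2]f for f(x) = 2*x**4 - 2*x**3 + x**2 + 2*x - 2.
2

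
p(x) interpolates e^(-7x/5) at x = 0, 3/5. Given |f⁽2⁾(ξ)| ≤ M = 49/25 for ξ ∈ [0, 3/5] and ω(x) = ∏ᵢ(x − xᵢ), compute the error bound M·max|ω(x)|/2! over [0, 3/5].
441/5000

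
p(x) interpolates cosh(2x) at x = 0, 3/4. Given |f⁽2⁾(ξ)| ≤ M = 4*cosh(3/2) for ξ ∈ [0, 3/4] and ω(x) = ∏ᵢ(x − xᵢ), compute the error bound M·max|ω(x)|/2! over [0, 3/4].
9*cosh(3/2)/32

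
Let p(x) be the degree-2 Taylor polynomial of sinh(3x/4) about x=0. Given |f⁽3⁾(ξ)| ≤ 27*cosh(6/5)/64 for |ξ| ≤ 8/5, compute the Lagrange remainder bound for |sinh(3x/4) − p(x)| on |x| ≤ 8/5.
36*cosh(6/5)/125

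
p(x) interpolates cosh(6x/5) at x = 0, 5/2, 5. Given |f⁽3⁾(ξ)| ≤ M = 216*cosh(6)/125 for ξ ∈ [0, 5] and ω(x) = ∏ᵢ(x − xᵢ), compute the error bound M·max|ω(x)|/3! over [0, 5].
sqrt(3)*cosh(6)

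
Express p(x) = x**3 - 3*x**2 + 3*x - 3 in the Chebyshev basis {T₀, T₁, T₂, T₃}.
(-9/2)T₀ + (15/4)T₁ + (-3/2)T₂ + (1/4)T₃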